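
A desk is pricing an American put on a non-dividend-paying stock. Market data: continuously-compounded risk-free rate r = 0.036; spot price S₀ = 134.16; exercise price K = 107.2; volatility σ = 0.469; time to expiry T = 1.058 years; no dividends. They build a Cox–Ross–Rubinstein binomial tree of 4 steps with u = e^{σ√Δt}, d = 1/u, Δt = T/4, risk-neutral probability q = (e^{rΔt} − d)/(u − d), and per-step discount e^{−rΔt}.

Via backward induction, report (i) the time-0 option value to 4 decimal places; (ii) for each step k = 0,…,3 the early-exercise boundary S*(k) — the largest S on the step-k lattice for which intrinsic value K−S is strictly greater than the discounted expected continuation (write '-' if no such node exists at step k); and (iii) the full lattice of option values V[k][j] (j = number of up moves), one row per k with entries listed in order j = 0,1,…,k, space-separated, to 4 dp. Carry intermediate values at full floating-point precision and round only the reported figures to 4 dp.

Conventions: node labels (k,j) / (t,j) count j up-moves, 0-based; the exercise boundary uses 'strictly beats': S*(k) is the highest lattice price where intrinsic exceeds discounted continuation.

price = 11.5677
boundary = - - - 65.0671
tree:
11.5677
18.4315 3.7391
28.4935 6.9857 0.0000
42.1329 13.0514 0.0000 0.0000
56.0780 24.3838 0.0000 0.0000 0.0000

Δt=0.26450, u=1.27278, d=0.78568, q=0.45963, disc=e^(-rΔt)=0.99052
k=4 terminal: V=max(K-S,0) → 56.0780 24.3838 0.0000 0.0000 0.0000
k=3: j=0 S=65.0671 intr=42.1329 cont=41.1170 V=42.1329[EX]; j=1 S=105.4069 intr=1.7931 cont=13.0514 V=13.0514[hold]; j=2 S=170.7564 intr=0.0000 cont=0.0000 V=0.0000[hold]; j=3 S=276.6207 intr=0.0000 cont=0.0000 V=0.0000[hold]  S*(3)=65.0671
k=2: j=0 S=82.8162 intr=24.3838 cont=28.4935 V=28.4935[hold]; j=1 S=134.1600 intr=0.0000 cont=6.9857 V=6.9857[hold]; j=2 S=217.3355 intr=0.0000 cont=0.0000 V=0.0000[hold]  S*(2)=-
k=1: j=0 S=105.4069 intr=1.7931 cont=18.4315 V=18.4315[hold]; j=1 S=170.7564 intr=0.0000 cont=3.7391 V=3.7391[hold]  S*(1)=-
k=0: j=0 S=134.1600 intr=0.0000 cont=11.5677 V=11.5677[hold]  S*(0)=-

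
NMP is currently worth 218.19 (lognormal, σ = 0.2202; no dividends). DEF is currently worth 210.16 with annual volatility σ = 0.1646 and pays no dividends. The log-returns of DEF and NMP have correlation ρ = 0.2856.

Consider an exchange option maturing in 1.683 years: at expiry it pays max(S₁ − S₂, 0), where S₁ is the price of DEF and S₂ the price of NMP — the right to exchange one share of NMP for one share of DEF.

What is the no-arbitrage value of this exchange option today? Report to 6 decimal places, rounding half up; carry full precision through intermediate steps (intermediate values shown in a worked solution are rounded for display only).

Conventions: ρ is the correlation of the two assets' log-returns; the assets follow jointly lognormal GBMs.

exchange price = 22.047444

σ_eff = √(σ₁² + σ₂² − 2ρσ₁σ₂) = √(0.1646² + 0.2202² − 2·0.2856·0.1646·0.2202) = 0.234261
d₁ = (ln(S₁/S₂) + (q₂ − q₁ + σ_eff²/2)T) / (σ_eff√T) = (ln(210.16/218.19) + (0.0 − 0.0 + 0.027439)·1.683) / 0.303908 = 0.028571
d₂ = d₁ − σ_eff√T = 0.028571 − 0.303908 = -0.275337
N(d₁) = 0.511396,  N(d₂) = 0.391529
V = S₁·e^{−q₁T}·N(d₁) − S₂·e^{−q₂T}·N(d₂) = 107.475083 − 85.427639 = 22.047444
Key observation: the rate r is irrelevant here: denominating values in NMP turns the exchange into a ratio option on S₁/S₂, and discounting at r drops out.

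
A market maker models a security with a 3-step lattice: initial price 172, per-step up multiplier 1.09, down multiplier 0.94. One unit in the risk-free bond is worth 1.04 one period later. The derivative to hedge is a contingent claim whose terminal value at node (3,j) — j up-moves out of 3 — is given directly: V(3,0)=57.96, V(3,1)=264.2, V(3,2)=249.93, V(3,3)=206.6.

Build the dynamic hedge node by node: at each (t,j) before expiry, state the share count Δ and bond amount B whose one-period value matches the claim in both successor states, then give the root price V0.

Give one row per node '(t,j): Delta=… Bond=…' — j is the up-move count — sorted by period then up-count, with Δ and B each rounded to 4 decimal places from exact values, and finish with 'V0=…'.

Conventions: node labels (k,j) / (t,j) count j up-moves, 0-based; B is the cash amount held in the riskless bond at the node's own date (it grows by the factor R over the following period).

(0,0): Delta=-0.0962 Bond=223.8179
(1,0): Delta=2.3485 Bond=-162.4836
(1,1): Delta=-1.1503 Bond=430.3978
(2,0): Delta=9.0469 Bond=-1186.9974
(2,1): Delta=-0.5398 Bond=340.0244
(2,2): Delta=-1.4136 Bond=501.4083
V0=207.2718

Arbitrage-free pricing uses the up-move probability p* = (R−d)/(u−d) = 0.6667, discounting each step at R = 1.04.
Payoffs at expiry: V(3,0)=57.9600, V(3,1)=264.2000, V(3,2)=249.9300, V(3,3)=206.6000
  t=2,j=0: stock 151.9792 → up 165.6573 (V=264.2000), down 142.8604 (V=57.9600). Price 187.9359; hedge Δ=9.0469, bond B=-1186.9974.
  t=2,j=1: stock 176.2312 → up 192.0920 (V=249.9300), down 165.6573 (V=264.2000). Price 244.8910; hedge Δ=-0.5398, bond B=340.0244.
  t=2,j=2: stock 204.3532 → up 222.7450 (V=206.6000), down 192.0920 (V=249.9300). Price 212.5417; hedge Δ=-1.4136, bond B=501.4083.
  t=1,j=0: stock 161.6800 → up 176.2312 (V=244.8910), down 151.9792 (V=187.9359). Price 217.2173; hedge Δ=2.3485, bond B=-162.4836.
  t=1,j=1: stock 187.4800 → up 204.3532 (V=212.5417), down 176.2312 (V=244.8910). Price 214.7354; hedge Δ=-1.1503, bond B=430.3978.
  t=0,j=0: stock 172.0000 → up 187.4800 (V=214.7354), down 161.6800 (V=217.2173). Price 207.2718; hedge Δ=-0.0962, bond B=223.8179.
Verification: the root portfolio costs Δ(0,0)·S0 + B(0,0) = 207.2718, matching V0.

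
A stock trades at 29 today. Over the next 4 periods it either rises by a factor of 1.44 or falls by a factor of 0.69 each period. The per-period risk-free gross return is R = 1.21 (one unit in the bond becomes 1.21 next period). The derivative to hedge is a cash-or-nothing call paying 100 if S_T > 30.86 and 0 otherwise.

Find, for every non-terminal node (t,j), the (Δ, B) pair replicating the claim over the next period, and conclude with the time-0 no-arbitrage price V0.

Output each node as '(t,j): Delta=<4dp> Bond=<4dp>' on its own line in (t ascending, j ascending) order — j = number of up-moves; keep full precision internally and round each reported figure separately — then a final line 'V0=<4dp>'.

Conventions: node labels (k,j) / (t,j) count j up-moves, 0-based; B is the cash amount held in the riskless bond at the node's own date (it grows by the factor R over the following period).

(0,0): Delta=1.1478 Bond=-3.4326
(1,0): Delta=2.1878 Bond=-24.9641
(1,1): Delta=0.9274 Bond=5.0513
(2,0): Delta=0.0000 Bond=0.0000
(2,1): Delta=2.6515 Bond=-43.5672
(2,2): Delta=0.5619 Bond=28.0855
(3,0): Delta=0.0000 Bond=0.0000
(3,1): Delta=0.0000 Bond=0.0000
(3,2): Delta=3.2134 Bond=-76.0331
(3,3): Delta=0.0000 Bond=82.6446
V0=29.8529

Risk-neutral probability p* = (R−d)/(u−d) = (1.21−0.69)/(1.44−0.69) = 0.6933.
At maturity the claim pays: V(4,0)=0.0000, V(4,1)=0.0000, V(4,2)=0.0000, V(4,3)=100.0000, V(4,4)=100.0000
(3,0): S=9.5268. Δ = (V_up−V_dn)/(S_up−S_dn) = (0.0000−0.0000)/(13.7185−6.5735) = 0.0000. V = [p*·0.0000 + (1−p*)·0.0000]/1.21 = 0.0000. B = V − Δ·S = 0.0000.
(3,1): S=19.8819. Δ = (V_up−V_dn)/(S_up−S_dn) = (0.0000−0.0000)/(28.6300−13.7185) = 0.0000. V = [p*·0.0000 + (1−p*)·0.0000]/1.21 = 0.0000. B = V − Δ·S = 0.0000.
(3,2): S=41.4927. Δ = (V_up−V_dn)/(S_up−S_dn) = (100.0000−0.0000)/(59.7495−28.6300) = 3.2134. V = [p*·100.0000 + (1−p*)·0.0000]/1.21 = 57.3003. B = V − Δ·S = -76.0331.
(3,3): S=86.5935. Δ = (V_up−V_dn)/(S_up−S_dn) = (100.0000−100.0000)/(124.6947−59.7495) = 0.0000. V = [p*·100.0000 + (1−p*)·100.0000]/1.21 = 82.6446. B = V − Δ·S = 82.6446.
(2,0): S=13.8069. Δ = (V_up−V_dn)/(S_up−S_dn) = (0.0000−0.0000)/(19.8819−9.5268) = 0.0000. V = [p*·0.0000 + (1−p*)·0.0000]/1.21 = 0.0000. B = V − Δ·S = 0.0000.
(2,1): S=28.8144. Δ = (V_up−V_dn)/(S_up−S_dn) = (57.3003−0.0000)/(41.4927−19.8819) = 2.6515. V = [p*·57.3003 + (1−p*)·0.0000]/1.21 = 32.8332. B = V − Δ·S = -43.5672.
(2,2): S=60.1344. Δ = (V_up−V_dn)/(S_up−S_dn) = (82.6446−57.3003)/(86.5935−41.4927) = 0.5619. V = [p*·82.6446 + (1−p*)·57.3003]/1.21 = 61.8780. B = V − Δ·S = 28.0855.
(1,0): S=20.0100. Δ = (V_up−V_dn)/(S_up−S_dn) = (32.8332−0.0000)/(28.8144−13.8069) = 2.1878. V = [p*·32.8332 + (1−p*)·0.0000]/1.21 = 18.8135. B = V − Δ·S = -24.9641.
(1,1): S=41.7600. Δ = (V_up−V_dn)/(S_up−S_dn) = (61.8780−32.8332)/(60.1344−28.8144) = 0.9274. V = [p*·61.8780 + (1−p*)·32.8332]/1.21 = 43.7776. B = V − Δ·S = 5.0513.
(0,0): S=29.0000. Δ = (V_up−V_dn)/(S_up−S_dn) = (43.7776−18.8135)/(41.7600−20.0100) = 1.1478. V = [p*·43.7776 + (1−p*)·18.8135]/1.21 = 29.8529. B = V − Δ·S = -3.4326.
Verification: the root portfolio costs Δ(0,0)·S0 + B(0,0) = 29.8529, matching V0.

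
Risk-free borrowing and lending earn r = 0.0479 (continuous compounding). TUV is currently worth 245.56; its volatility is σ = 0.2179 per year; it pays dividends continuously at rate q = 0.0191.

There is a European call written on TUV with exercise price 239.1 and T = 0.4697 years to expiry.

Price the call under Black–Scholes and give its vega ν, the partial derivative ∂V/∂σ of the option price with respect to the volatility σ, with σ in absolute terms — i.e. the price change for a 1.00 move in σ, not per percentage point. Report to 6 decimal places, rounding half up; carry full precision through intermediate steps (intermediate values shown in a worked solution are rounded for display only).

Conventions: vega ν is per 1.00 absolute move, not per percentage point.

σ√T = 0.2179·√0.4697 = 0.149337
d₁ = (ln(S/K) + (r−q+σ²/2)T) / (σ√T) = (ln(245.56/239.1) + (0.0479−0.0191+0.2179²/2)·0.4697) / 0.149337 = (0.026659 + 0.024678) / 0.149337 = 0.343770
d₂ = d₁ − σ√T = 0.343770 − 0.149337 = 0.194433
e^{−rT} = 0.977753
e^{−qT} = 0.991069
N(d₁) = 0.634490,  N(d₂) = 0.577082
Call price V = S·e^{−qT}·N(d₁) − K·e^{−rT}·N(d₂) = 154.413924 − 134.910489 = 19.503436
φ(d₁) = (1/√(2π))·e^{−d₁²/2} = 0.376052
ν = S·e^{−qT}·φ(d₁)·√T = 62.721990

price = 19.503436
ν = 62.721990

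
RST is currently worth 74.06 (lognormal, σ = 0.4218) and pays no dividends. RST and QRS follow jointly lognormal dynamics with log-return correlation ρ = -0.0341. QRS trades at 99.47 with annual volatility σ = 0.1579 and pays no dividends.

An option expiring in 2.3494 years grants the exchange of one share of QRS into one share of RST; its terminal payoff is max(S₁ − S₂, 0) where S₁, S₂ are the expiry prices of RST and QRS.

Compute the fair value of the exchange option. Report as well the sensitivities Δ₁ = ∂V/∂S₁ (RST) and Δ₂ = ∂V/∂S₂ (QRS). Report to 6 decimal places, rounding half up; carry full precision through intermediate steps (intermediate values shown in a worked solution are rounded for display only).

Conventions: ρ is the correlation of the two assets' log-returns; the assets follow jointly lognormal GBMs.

exchange price = 12.957325
Δ1 = 0.470673
Δ2 = -0.220174

σ_eff = √(σ₁² + σ₂² − 2ρσ₁σ₂) = √(0.4218² + 0.1579² − 2·-0.0341·0.4218·0.1579) = 0.455401
d₁ = (ln(S₁/S₂) + (q₂ − q₁ + σ_eff²/2)T) / (σ_eff√T) = (ln(74.06/99.47) + (0.0 − 0.0 + 0.103695)·2.3494) / 0.698027 = -0.073578
d₂ = d₁ − σ_eff√T = -0.073578 − 0.698027 = -0.771605
N(d₁) = 0.470673,  N(d₂) = 0.220174
V = S₁·e^{−q₁T}·N(d₁) − S₂·e^{−q₂T}·N(d₂) = 34.858043 − 21.900719 = 12.957325
Key observation: r never enters — measured in units of QRS, the claim is a call on S₁/S₂ struck at 1, so only the dividend yields and σ_eff matter.
Δ₁ = e^{−q₁T}·N(d₁) = 0.470673;  Δ₂ = −e^{−q₂T}·N(d₂) = -0.220174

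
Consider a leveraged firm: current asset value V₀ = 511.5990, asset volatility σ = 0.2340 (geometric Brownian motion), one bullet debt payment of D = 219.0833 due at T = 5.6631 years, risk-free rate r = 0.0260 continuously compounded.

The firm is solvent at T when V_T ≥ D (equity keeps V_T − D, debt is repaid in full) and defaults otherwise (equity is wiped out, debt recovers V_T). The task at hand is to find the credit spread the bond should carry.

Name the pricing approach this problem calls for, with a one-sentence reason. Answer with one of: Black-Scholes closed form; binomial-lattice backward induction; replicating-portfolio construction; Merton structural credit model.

Key observation: a levered firm with one bullet debt due at 5.6631 years is the canonical structural-credit setup: equity is a call on the firm's assets struck at the face value.

framework: Merton structural credit model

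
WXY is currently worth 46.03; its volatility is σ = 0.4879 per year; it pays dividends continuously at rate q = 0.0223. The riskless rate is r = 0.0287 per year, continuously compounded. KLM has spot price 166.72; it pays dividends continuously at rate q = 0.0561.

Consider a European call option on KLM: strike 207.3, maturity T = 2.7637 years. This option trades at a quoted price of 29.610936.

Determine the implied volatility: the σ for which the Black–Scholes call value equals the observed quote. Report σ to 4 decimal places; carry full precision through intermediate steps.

sigma = 0.4682

At σ = 0.4682 the Black–Scholes value reproduces the quote:
σ√T = 0.4682·√2.7637 = 0.778353
d₁ = (ln(S/K) + (r−q+σ²/2)T) / (σ√T) = (ln(166.72/207.3) + (0.0287−0.0561+0.4682²/2)·2.7637) / 0.778353 = (-0.217851 + 0.227192) / 0.778353 = 0.012000
d₂ = d₁ − σ√T = 0.012000 − 0.778353 = -0.766353
e^{−rT} = 0.923746
e^{−qT} = 0.856378
N(d₁) = 0.504787,  N(d₂) = 0.221733
V = S·e^{−qT}·N(d₁) − K·e^{−rT}·N(d₂) = 72.071164 − 42.460229 = 29.610936 (the quoted price), and the Black–Scholes price is strictly increasing in σ, so σ is unique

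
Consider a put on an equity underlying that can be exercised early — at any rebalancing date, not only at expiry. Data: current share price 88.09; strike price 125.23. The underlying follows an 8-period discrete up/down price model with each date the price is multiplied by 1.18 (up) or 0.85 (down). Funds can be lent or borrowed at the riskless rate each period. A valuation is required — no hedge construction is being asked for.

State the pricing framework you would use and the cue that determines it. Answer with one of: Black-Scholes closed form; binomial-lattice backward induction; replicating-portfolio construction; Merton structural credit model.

framework: binomial-lattice backward induction

Key observation: the defining feature is the embedded early-exercise option across 8 discrete dates on the spot-88.09 tree; pricing the strike-125.23 put means working backward with an exercise test at every node.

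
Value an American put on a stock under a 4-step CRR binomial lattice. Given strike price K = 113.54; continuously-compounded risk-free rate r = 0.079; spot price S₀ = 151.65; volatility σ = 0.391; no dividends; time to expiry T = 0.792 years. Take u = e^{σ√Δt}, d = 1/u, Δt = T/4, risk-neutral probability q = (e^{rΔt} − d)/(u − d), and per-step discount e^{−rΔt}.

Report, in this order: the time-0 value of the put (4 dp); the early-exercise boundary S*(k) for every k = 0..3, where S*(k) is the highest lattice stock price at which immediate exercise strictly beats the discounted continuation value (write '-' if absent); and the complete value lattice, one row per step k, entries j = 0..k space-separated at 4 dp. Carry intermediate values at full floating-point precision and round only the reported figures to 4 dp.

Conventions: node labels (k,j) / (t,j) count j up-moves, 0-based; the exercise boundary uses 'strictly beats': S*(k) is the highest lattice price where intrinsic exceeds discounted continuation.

price = 3.9107
boundary = - - - 89.9832
tree:
3.9107
7.2042 0.7623
13.1208 1.5539 0.0000
23.5568 3.1675 0.0000 0.0000
37.9262 6.4567 0.0000 0.0000 0.0000

params: Δt=0.19800 u=1.19004 d=0.84031 q=0.50169 e^(-rΔt)=0.98448
t_4 payoffs: 37.9262 6.4567 0.0000 0.0000 0.0000
t_3: node(3,0) S=89.9832 payoff=23.5568 vs cont=21.7946 → 23.5568 [stop]  node(3,1) S=127.4331 payoff=0.0000 vs cont=3.1675 → 3.1675 [wait]  node(3,2) S=180.4690 payoff=0.0000 vs cont=0.0000 → 0.0000 [wait]  node(3,3) S=255.5779 payoff=0.0000 vs cont=0.0000 → 0.0000 [wait]  ⇒ S*(3)=89.9832
t_2: node(2,0) S=107.0833 payoff=6.4567 vs cont=13.1208 → 13.1208 [wait]  node(2,1) S=151.6500 payoff=0.0000 vs cont=1.5539 → 1.5539 [wait]  node(2,2) S=214.7648 payoff=0.0000 vs cont=0.0000 → 0.0000 [wait]  ⇒ S*(2)=-
t_1: node(1,0) S=127.4331 payoff=0.0000 vs cont=7.2042 → 7.2042 [wait]  node(1,1) S=180.4690 payoff=0.0000 vs cont=0.7623 → 0.7623 [wait]  ⇒ S*(1)=-
t_0: node(0,0) S=151.6500 payoff=0.0000 vs cont=3.9107 → 3.9107 [wait]  ⇒ S*(0)=-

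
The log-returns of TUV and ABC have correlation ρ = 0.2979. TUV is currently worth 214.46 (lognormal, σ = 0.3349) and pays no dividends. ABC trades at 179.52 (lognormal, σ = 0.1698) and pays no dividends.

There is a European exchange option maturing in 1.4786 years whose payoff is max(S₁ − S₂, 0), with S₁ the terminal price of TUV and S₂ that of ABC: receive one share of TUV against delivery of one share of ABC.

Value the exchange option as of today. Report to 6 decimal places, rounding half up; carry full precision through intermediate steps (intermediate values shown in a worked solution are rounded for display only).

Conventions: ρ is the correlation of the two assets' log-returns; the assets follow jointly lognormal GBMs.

σ_eff = √(σ₁² + σ₂² − 2ρσ₁σ₂) = √(0.3349² + 0.1698² − 2·0.2979·0.3349·0.1698) = 0.327276
d₁ = (ln(S₁/S₂) + (q₂ − q₁ + σ_eff²/2)T) / (σ_eff√T) = (ln(214.46/179.52) + (0.0 − 0.0 + 0.053555)·1.4786) / 0.397960 = 0.645851
d₂ = d₁ − σ_eff√T = 0.645851 − 0.397960 = 0.247891
N(d₁) = 0.740812,  N(d₂) = 0.597891
V = S₁·e^{−q₁T}·N(d₁) − S₂·e^{−q₂T}·N(d₂) = 158.874549 − 107.333352 = 51.541198
Key observation: r never enters — measured in units of ABC, the claim is a call on S₁/S₂ struck at 1, so only the dividend yields and σ_eff matter.

exchange price = 51.541198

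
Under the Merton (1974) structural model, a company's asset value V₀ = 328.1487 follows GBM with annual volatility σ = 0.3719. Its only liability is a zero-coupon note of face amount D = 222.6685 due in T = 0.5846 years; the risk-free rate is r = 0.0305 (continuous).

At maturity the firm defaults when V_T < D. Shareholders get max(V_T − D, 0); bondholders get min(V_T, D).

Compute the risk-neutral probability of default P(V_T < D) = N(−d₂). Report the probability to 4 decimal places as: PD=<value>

PD=0.0995

With assets at 328.1487 and a single debt payment of 222.6685 at 0.5846 years:
d₁ = [ln(V₀/D) + (r + σ²/2)T] / (σ√T)
   = [ln(328.1487/222.6685) + (0.0305 + 0.5·0.3719²)·0.5846] / (0.3719·√0.5846)
   = [0.387783 + 0.058258] / 0.284352 = 1.568625
d₂ = d₁ − σ√T = 1.568625 − 0.284352 = 1.284273
risk-neutral PD = N(−d₂) = N(-1.284273) = 0.099523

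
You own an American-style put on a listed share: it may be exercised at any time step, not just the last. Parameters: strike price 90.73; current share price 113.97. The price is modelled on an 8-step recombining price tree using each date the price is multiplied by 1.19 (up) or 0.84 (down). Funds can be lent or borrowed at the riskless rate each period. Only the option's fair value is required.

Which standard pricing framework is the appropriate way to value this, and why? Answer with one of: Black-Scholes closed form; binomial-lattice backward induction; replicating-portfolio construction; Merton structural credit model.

framework: binomial-lattice backward induction

Key observation: an American put (K = 90.73, S₀ = 113.97) on a 8-date tree has no closed form — the optimal stopping decision is embedded and must be resolved recursively from expiry.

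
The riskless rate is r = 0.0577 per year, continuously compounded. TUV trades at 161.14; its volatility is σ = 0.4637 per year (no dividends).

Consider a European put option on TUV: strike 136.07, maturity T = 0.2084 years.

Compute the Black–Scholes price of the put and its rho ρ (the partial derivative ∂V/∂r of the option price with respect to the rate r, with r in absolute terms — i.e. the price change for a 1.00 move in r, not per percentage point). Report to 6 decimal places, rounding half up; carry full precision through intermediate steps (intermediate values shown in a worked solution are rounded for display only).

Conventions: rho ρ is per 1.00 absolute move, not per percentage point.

σ√T = 0.4637·√0.2084 = 0.211683
d₁ = (ln(S/K) + (r+σ²/2)T) / (σ√T) = (ln(161.14/136.07) + (0.0577+0.4637²/2)·0.2084) / 0.211683 = (0.169104 + 0.034430) / 0.211683 = 0.961502
d₂ = d₁ − σ√T = 0.961502 − 0.211683 = 0.749819
e^{−rT} = 0.988047
N(−d₁) = 0.168150,  N(−d₂) = 0.226682
Put price V = K·e^{−rT}·N(−d₂) − S·N(−d₁) = 30.475925 − 27.095676 = 3.380248
ρ = −K·T·e^{−rT}·N(−d₂) = -6.351183

price = 3.380248
ρ = -6.351183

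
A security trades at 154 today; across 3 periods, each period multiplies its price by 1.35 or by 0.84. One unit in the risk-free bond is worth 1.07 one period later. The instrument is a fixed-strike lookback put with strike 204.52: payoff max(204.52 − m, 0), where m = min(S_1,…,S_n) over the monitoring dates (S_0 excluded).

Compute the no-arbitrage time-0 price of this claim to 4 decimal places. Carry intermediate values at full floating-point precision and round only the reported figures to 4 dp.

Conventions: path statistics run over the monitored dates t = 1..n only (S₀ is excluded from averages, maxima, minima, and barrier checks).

No-arbitrage gives p* = (R−d)/(u−d) = 0.4510: enumerate every path, weight its payoff by its p*-probability, and discount by R^3.
Enumerate all 2^3 = 8 price paths (U = up ×1.35, D = down ×0.84); each path with k up-moves has probability p*^k·(1−p*)^(3−k).
DDD: m=91.2764, payoff=113.2436, prob=0.165487
UDD: m=146.6942, payoff=57.8258, prob=0.135936
DUD: m=129.3600, payoff=75.1600, prob=0.135936
UUD: m=207.9000, payoff=0.0000, prob=0.111661
DDU: m=108.6624, payoff=95.8576, prob=0.135936
UDU: m=174.6360, payoff=29.8840, prob=0.111661
DUU: m=129.3600, payoff=75.1600, prob=0.111661
UUU: m=207.9000, payoff=0.0000, prob=0.091722
Price = Σ prob·payoff / R^3 = 61.577661 / 1.225043 = 50.2657

price = 50.2657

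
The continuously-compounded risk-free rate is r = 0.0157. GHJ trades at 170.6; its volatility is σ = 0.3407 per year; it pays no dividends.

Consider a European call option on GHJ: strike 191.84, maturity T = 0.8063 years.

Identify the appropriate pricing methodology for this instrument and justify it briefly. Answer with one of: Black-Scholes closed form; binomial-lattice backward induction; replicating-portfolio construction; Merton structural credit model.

framework: Black-Scholes closed form

Key observation: with GHJ following a GBM at constant σ and r, the European call struck at 191.84 prices in closed form — nothing here needs a stepwise model or a balance sheet.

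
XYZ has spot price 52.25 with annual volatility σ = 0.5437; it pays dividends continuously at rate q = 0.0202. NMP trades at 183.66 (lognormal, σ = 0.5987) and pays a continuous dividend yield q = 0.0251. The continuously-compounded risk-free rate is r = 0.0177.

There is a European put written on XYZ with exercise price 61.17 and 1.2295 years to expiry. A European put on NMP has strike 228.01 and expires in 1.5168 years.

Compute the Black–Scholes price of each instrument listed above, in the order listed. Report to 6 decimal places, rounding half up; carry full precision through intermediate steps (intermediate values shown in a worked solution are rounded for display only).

[XYZ put K=61.17]
σ√T = 0.5437·√1.2295 = 0.602870
d₁ = (ln(S/K) + (r−q+σ²/2)T) / (σ√T) = (ln(52.25/61.17) + (0.0177−0.0202+0.5437²/2)·1.2295) / 0.602870 = (-0.157617 + 0.178652) / 0.602870 = 0.034892
d₂ = d₁ − σ√T = 0.034892 − 0.602870 = -0.567978
e^{−rT} = 0.978473
e^{−qT} = 0.975470
N(−d₁) = 0.486083,  N(−d₂) = 0.714975
price = K·e^{−rT}·N(−d₂) − S·e^{−qT}·N(−d₁) = 42.793535 − 24.774824 = 18.018711
[NMP put K=228.01]
σ√T = 0.5987·√1.5168 = 0.737350
d₁ = (ln(S/K) + (r−q+σ²/2)T) / (σ√T) = (ln(183.66/228.01) + (0.0177−0.0251+0.5987²/2)·1.5168) / 0.737350 = (-0.216303 + 0.260618) / 0.737350 = 0.060100
d₂ = d₁ − σ√T = 0.060100 − 0.737350 = -0.677250
e^{−rT} = 0.973510
e^{−qT} = 0.962644
N(−d₁) = 0.476038,  N(−d₂) = 0.750876
price = K·e^{−rT}·N(−d₂) − S·e^{−qT}·N(−d₁) = 166.671979 − 84.163141 = 82.508838

price(XYZ put K=61.17) = 18.018711
price(NMP put K=228.01) = 82.508838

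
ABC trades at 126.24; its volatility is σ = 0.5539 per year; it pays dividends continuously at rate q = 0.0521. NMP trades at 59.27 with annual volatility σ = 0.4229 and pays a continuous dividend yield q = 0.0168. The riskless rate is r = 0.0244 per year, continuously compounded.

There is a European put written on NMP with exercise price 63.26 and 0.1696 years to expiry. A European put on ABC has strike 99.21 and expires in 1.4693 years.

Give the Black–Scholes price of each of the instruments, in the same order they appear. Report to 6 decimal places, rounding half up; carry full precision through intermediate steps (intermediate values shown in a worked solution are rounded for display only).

[NMP put K=63.26]
σ√T = 0.4229·√0.1696 = 0.174161
d₁ = (ln(S/K) + (r−q+σ²/2)T) / (σ√T) = (ln(59.27/63.26) + (0.0244−0.0168+0.4229²/2)·0.1696) / 0.174161 = (-0.065150 + 0.016455) / 0.174161 = -0.279598
d₂ = d₁ − σ√T = -0.279598 − 0.174161 = -0.453759
e^{−rT} = 0.995870
e^{−qT} = 0.997155
N(−d₁) = 0.610107,  N(−d₂) = 0.674999
price = K·e^{−rT}·N(−d₂) − S·e^{−qT}·N(−d₁) = 42.524078 − 36.058150 = 6.465928
[ABC put K=99.21]
σ√T = 0.5539·√1.4693 = 0.671408
d₁ = (ln(S/K) + (r−q+σ²/2)T) / (σ√T) = (ln(126.24/99.21) + (0.0244−0.0521+0.5539²/2)·1.4693) / 0.671408 = (0.240946 + 0.184695) / 0.671408 = 0.633953
d₂ = d₁ − σ√T = 0.633953 − 0.671408 = -0.037456
e^{−rT} = 0.964784
e^{−qT} = 0.926306
N(−d₁) = 0.263056,  N(−d₂) = 0.514939
price = K·e^{−rT}·N(−d₂) − S·e^{−qT}·N(−d₁) = 49.288034 − 30.760938 = 18.527096

price(NMP put K=63.26) = 6.465928
price(ABC put K=99.21) = 18.527096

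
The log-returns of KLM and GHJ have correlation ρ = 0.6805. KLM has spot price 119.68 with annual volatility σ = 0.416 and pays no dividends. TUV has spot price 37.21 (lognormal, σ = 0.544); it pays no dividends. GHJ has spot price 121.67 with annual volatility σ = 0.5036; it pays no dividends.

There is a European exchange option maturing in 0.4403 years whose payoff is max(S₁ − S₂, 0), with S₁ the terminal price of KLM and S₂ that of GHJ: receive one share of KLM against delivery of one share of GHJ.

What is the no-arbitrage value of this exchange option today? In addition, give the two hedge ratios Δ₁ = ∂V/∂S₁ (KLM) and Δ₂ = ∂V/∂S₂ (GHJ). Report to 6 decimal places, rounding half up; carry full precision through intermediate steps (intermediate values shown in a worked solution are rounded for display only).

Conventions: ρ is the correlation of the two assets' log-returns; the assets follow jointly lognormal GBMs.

σ_eff = √(σ₁² + σ₂² − 2ρσ₁σ₂) = √(0.416² + 0.5036² − 2·0.6805·0.416·0.5036) = 0.376222
d₁ = (ln(S₁/S₂) + (q₂ − q₁ + σ_eff²/2)T) / (σ_eff√T) = (ln(119.68/121.67) + (0.0 − 0.0 + 0.070771)·0.4403) / 0.249642 = 0.058763
d₂ = d₁ − σ_eff√T = 0.058763 − 0.249642 = -0.190879
N(d₁) = 0.523429,  N(d₂) = 0.424310
V = S₁·e^{−q₁T}·N(d₁) − S₂·e^{−q₂T}·N(d₂) = 62.644041 − 51.625800 = 11.018241
Key observation: pricing in GHJ-units makes this a unit-strike call on the ratio S₁/S₂ — the risk-free rate cancels and cannot affect the value.
Δ₁ = e^{−q₁T}·N(d₁) = 0.523429;  Δ₂ = −e^{−q₂T}·N(d₂) = -0.424310

exchange price = 11.018241
Δ1 = 0.523429
Δ2 = -0.424310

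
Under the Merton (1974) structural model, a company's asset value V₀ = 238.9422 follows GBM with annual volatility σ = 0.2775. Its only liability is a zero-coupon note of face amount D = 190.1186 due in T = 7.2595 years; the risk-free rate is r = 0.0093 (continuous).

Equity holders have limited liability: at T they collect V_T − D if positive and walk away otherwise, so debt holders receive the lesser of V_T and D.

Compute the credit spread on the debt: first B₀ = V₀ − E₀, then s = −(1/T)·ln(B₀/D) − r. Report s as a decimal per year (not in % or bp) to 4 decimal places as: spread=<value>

spread=0.0298

Work the structural quantities from V₀ = 238.9422 against face 190.1186:
d₁ = [ln(V₀/D) + (r + σ²/2)T] / (σ√T)
   = [ln(238.9422/190.1186) + (0.0093 + 0.5·0.2775²)·7.2595] / (0.2775·√7.2595)
   = [0.228574 + 0.347027] / 0.747681 = 0.769848
d₂ = d₁ − σ√T = 0.769848 − 0.747681 = 0.022167
N(d₁) = 0.779305,  N(d₂) = 0.508842,  e^(−rT) = 0.934715
E₀ = V₀·N(d₁) − D·e^(−rT)·N(d₂)
   = 238.9422·0.779305 − 190.1186·0.934715·0.508842 = 95.784072
B₀ = V₀ − E₀ = 238.9422 − 95.784072 = 143.158128
spread = −(1/T)·ln(B₀/D) − r = −(1/7.2595)·ln(143.158128/190.1186) − 0.0093 = 0.02977959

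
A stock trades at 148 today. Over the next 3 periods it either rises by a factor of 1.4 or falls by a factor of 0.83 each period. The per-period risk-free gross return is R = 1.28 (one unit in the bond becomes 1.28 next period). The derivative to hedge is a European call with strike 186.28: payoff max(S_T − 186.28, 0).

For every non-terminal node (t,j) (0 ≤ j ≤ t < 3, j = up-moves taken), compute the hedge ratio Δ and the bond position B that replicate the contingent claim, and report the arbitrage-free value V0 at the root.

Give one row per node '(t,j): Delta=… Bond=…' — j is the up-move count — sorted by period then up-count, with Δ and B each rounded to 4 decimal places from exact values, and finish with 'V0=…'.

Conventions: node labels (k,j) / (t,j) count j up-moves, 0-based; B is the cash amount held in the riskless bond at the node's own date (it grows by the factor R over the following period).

(0,0): Delta=0.8767 Bond=-67.9378
(1,0): Delta=0.4800 Bond=-38.2304
(1,1): Delta=0.9394 Bond=-99.9550
(2,0): Delta=0.0000 Bond=0.0000
(2,1): Delta=0.5558 Bond=-61.9843
(2,2): Delta=1.0000 Bond=-145.5313
V0=61.8064

Since d<R<u, set p* = (R−d)/(u−d) = 0.7895; price each node as the discounted p*-expectation of its children.
Terminal payoffs: V(3,0)=0.0000, V(3,1)=0.0000, V(3,2)=54.4864, V(3,3)=219.8320
(2,0): S=101.9572. Δ = (V_up−V_dn)/(S_up−S_dn) = (0.0000−0.0000)/(142.7401−84.6245) = 0.0000. V = [p*·0.0000 + (1−p*)·0.0000]/1.28 = 0.0000. B = V − Δ·S = 0.0000.
(2,1): S=171.9760. Δ = (V_up−V_dn)/(S_up−S_dn) = (54.4864−0.0000)/(240.7664−142.7401) = 0.5558. V = [p*·54.4864 + (1−p*)·0.0000]/1.28 = 33.6059. B = V − Δ·S = -61.9843.
(2,2): S=290.0800. Δ = (V_up−V_dn)/(S_up−S_dn) = (219.8320−54.4864)/(406.1120−240.7664) = 1.0000. V = [p*·219.8320 + (1−p*)·54.4864]/1.28 = 144.5487. B = V − Δ·S = -145.5313.
(1,0): S=122.8400. Δ = (V_up−V_dn)/(S_up−S_dn) = (33.6059−0.0000)/(171.9760−101.9572) = 0.4800. V = [p*·33.6059 + (1−p*)·0.0000]/1.28 = 20.7273. B = V − Δ·S = -38.2304.
(1,1): S=207.2000. Δ = (V_up−V_dn)/(S_up−S_dn) = (144.5487−33.6059)/(290.0800−171.9760) = 0.9394. V = [p*·144.5487 + (1−p*)·33.6059]/1.28 = 94.6815. B = V − Δ·S = -99.9550.
(0,0): S=148.0000. Δ = (V_up−V_dn)/(S_up−S_dn) = (94.6815−20.7273)/(207.2000−122.8400) = 0.8767. V = [p*·94.6815 + (1−p*)·20.7273]/1.28 = 61.8064. B = V − Δ·S = -67.9378.
Verification: the root portfolio costs Δ(0,0)·S0 + B(0,0) = 61.8064, matching V0.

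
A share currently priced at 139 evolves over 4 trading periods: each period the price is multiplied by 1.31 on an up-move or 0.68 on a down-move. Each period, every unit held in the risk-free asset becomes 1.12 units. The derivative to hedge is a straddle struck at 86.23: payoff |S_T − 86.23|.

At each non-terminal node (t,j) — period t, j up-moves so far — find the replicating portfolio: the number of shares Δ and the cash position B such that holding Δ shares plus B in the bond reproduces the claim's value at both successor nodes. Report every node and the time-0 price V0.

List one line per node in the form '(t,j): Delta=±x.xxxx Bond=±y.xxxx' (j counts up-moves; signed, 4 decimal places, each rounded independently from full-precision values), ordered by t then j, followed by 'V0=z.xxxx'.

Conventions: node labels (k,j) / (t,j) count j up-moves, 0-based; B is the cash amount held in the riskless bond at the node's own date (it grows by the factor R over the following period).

No-arbitrage ⇒ martingale measure with p* = (R−d)/(u−d) = 0.6984.
Expiry values: V(4,0)=56.5099, V(4,1)=28.9751, V(4,2)=24.0699, V(4,3)=126.2596, V(4,4)=323.1249
(3,0): S=43.7060. Δ = (V_up−V_dn)/(S_up−S_dn) = (28.9751−56.5099)/(57.2549−29.7201) = -1.0000. V = [p*·28.9751 + (1−p*)·56.5099]/1.12 = 33.2850. B = V − Δ·S = 76.9911.
(3,1): S=84.1984. Δ = (V_up−V_dn)/(S_up−S_dn) = (24.0699−28.9751)/(110.2999−57.2549) = -0.0925. V = [p*·24.0699 + (1−p*)·28.9751]/1.12 = 22.8118. B = V − Δ·S = 30.5978.
(3,2): S=162.2058. Δ = (V_up−V_dn)/(S_up−S_dn) = (126.2596−24.0699)/(212.4896−110.2999) = 1.0000. V = [p*·126.2596 + (1−p*)·24.0699]/1.12 = 85.2147. B = V − Δ·S = -76.9911.
(3,3): S=312.4846. Δ = (V_up−V_dn)/(S_up−S_dn) = (323.1249−126.2596)/(409.3549−212.4896) = 1.0000. V = [p*·323.1249 + (1−p*)·126.2596]/1.12 = 235.4936. B = V − Δ·S = -76.9911.
(2,0): S=64.2736. Δ = (V_up−V_dn)/(S_up−S_dn) = (22.8118−33.2850)/(84.1984−43.7060) = -0.2586. V = [p*·22.8118 + (1−p*)·33.2850]/1.12 = 23.1879. B = V − Δ·S = 39.8120.
(2,1): S=123.8212. Δ = (V_up−V_dn)/(S_up−S_dn) = (85.2147−22.8118)/(162.2058−84.1984) = 0.8000. V = [p*·85.2147 + (1−p*)·22.8118]/1.12 = 59.2811. B = V − Δ·S = -39.7711.
(2,2): S=238.5379. Δ = (V_up−V_dn)/(S_up−S_dn) = (235.4936−85.2147)/(312.4846−162.2058) = 1.0000. V = [p*·235.4936 + (1−p*)·85.2147]/1.12 = 169.7959. B = V − Δ·S = -68.7420.
(1,0): S=94.5200. Δ = (V_up−V_dn)/(S_up−S_dn) = (59.2811−23.1879)/(123.8212−64.2736) = 0.6061. V = [p*·59.2811 + (1−p*)·23.1879]/1.12 = 43.2105. B = V − Δ·S = -14.0802.
(1,1): S=182.0900. Δ = (V_up−V_dn)/(S_up−S_dn) = (169.7959−59.2811)/(238.5379−123.8212) = 0.9634. V = [p*·169.7959 + (1−p*)·59.2811]/1.12 = 121.8447. B = V − Δ·S = -53.5757.
(0,0): S=139.0000. Δ = (V_up−V_dn)/(S_up−S_dn) = (121.8447−43.2105)/(182.0900−94.5200) = 0.8980. V = [p*·121.8447 + (1−p*)·43.2105]/1.12 = 87.6157. B = V − Δ·S = -37.2003.
Verification: the root portfolio costs Δ(0,0)·S0 + B(0,0) = 87.6157, matching V0.

(0,0): Delta=0.8980 Bond=-37.2003
(1,0): Delta=0.6061 Bond=-14.0802
(1,1): Delta=0.9634 Bond=-53.5757
(2,0): Delta=-0.2586 Bond=39.8120
(2,1): Delta=0.8000 Bond=-39.7711
(2,2): Delta=1.0000 Bond=-68.7420
(3,0): Delta=-1.0000 Bond=76.9911
(3,1): Delta=-0.0925 Bond=30.5978
(3,2): Delta=1.0000 Bond=-76.9911
(3,3): Delta=1.0000 Bond=-76.9911
V0=87.6157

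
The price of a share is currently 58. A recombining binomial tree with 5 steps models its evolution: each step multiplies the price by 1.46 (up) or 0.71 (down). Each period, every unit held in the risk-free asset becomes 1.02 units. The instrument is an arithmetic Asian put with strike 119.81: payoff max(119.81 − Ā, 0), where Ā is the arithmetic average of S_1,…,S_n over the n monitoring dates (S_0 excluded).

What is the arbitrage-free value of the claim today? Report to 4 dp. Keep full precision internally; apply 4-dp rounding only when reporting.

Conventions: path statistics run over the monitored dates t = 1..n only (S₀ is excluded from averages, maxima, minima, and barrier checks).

price = 54.8523

Under the martingale measure an up-move has probability p* = 0.4133; value the claim as the probability-weighted average of per-path payoffs, discounted 5 periods at R = 1.02.
Enumerate all 2^5 = 32 price paths (U = up ×1.46, D = down ×0.71); each path with k up-moves has probability p*^k·(1−p*)^(5−k).
DDDDD: Ā=23.2760, payoff=96.5340, prob=0.069496
UDDDD: Ā=47.8633, payoff=71.9467, prob=0.048963
DUDDD: Ā=39.1633, payoff=80.6467, prob=0.048963
UUDDD: Ā=80.5330, payoff=39.2770, prob=0.034497
DDUDD: Ā=32.9863, payoff=86.8237, prob=0.048963
UDUDD: Ā=67.8310, payoff=51.9790, prob=0.034497
DUUDD: Ā=59.1310, payoff=60.6790, prob=0.034497
UUUDD: Ā=121.5933, payoff=0.0000, prob=0.024304
DDDUD: Ā=28.6006, payoff=91.2094, prob=0.048963
UDDUD: Ā=58.8126, payoff=60.9974, prob=0.034497
DUDUD: Ā=50.1126, payoff=69.6974, prob=0.034497
UUDUD: Ā=103.0484, payoff=16.7616, prob=0.024304
DDUUD: Ā=43.9356, payoff=75.8744, prob=0.034497
UDUUD: Ā=90.3464, payoff=29.4636, prob=0.024304
DUUUD: Ā=81.6464, payoff=38.1636, prob=0.024304
UUUUD: Ā=167.8925, payoff=0.0000, prob=0.017124
DDDDU: Ā=25.4868, payoff=94.3232, prob=0.048963
UDDDU: Ā=52.4095, payoff=67.4005, prob=0.034497
DUDDU: Ā=43.7095, payoff=76.1005, prob=0.034497
UUDDU: Ā=89.8815, payoff=29.9285, prob=0.024304
DDUDU: Ā=37.5325, payoff=82.2775, prob=0.034497
UDUDU: Ā=77.1795, payoff=42.6305, prob=0.024304
DUUDU: Ā=68.4795, payoff=51.3305, prob=0.024304
UUUDU: Ā=140.8170, payoff=0.0000, prob=0.017124
DDDUU: Ā=33.1468, payoff=86.6632, prob=0.034497
UDDUU: Ā=68.1611, payoff=51.6489, prob=0.024304
DUDUU: Ā=59.4611, payoff=60.3489, prob=0.024304
UUDUU: Ā=122.2720, payoff=0.0000, prob=0.017124
DDUUU: Ā=53.2841, payoff=66.5259, prob=0.024304
UDUUU: Ā=109.5700, payoff=10.2400, prob=0.017124
DUUUU: Ā=100.8700, payoff=18.9400, prob=0.017124
UUUUU: Ā=207.4229, payoff=0.0000, prob=0.012064
Price = Σ prob·payoff / R^5 = 60.561341 / 1.104081 = 54.8523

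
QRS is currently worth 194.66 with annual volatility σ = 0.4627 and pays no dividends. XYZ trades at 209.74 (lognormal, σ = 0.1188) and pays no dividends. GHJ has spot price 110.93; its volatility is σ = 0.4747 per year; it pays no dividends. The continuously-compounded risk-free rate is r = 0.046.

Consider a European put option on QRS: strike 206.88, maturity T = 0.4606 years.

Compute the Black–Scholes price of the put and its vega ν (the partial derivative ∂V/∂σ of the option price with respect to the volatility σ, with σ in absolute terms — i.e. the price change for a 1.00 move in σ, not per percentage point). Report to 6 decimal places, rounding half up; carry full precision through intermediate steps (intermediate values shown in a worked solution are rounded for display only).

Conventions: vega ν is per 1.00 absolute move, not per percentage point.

price = 28.915829
ν = 52.679962

σ√T = 0.4627·√0.4606 = 0.314023
d₁ = (ln(S/K) + (r+σ²/2)T) / (σ√T) = (ln(194.66/206.88) + (0.046+0.4627²/2)·0.4606) / 0.314023 = (-0.060884 + 0.070493) / 0.314023 = 0.030598
d₂ = d₁ − σ√T = 0.030598 − 0.314023 = -0.283425
e^{−rT} = 0.979035
N(−d₁) = 0.487795,  N(−d₂) = 0.611575
Put price V = K·e^{−rT}·N(−d₂) − S·N(−d₁) = 123.870046 − 94.954218 = 28.915829
φ(d₁) = (1/√(2π))·e^{−d₁²/2} = 0.398756
ν = S·φ(d₁)·√T = 52.679962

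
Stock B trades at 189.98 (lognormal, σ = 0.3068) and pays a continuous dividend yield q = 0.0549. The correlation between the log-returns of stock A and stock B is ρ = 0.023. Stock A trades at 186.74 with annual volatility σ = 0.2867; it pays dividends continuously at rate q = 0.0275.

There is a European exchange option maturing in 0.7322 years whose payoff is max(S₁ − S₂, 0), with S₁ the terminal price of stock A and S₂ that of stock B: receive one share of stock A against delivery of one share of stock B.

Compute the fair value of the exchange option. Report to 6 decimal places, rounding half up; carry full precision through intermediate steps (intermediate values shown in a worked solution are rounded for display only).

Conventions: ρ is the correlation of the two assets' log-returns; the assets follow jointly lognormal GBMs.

σ_eff = √(σ₁² + σ₂² − 2ρσ₁σ₂) = √(0.2867² + 0.3068² − 2·0.023·0.2867·0.3068) = 0.415063
d₁ = (ln(S₁/S₂) + (q₂ − q₁ + σ_eff²/2)T) / (σ_eff√T) = (ln(186.74/189.98) + (0.0549 − 0.0275 + 0.086138)·0.7322) / 0.355164 = 0.185637
d₂ = d₁ − σ_eff√T = 0.185637 − 0.355164 = -0.169527
N(d₁) = 0.573635,  N(d₂) = 0.432691
V = S₁·e^{−q₁T}·N(d₁) − S₂·e^{−q₂T}·N(d₂) = 104.985264 − 78.963813 = 26.021451
Key observation: no risk-free rate is needed — with the second asset as numeraire the exchange option is a call on the ratio S₁/S₂, and r cancels out of the value.

exchange price = 26.021451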